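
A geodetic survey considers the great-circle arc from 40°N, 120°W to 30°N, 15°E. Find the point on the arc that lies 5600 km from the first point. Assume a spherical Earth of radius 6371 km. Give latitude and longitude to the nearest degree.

The haversine formula gives a central angle δ ≈ 1.719 rad (98.5°) between the endpoints. The total great-circle distance is δ·R ≈ 1.719 × 6371 ≈ 10952 km, so the target fraction is f = 5600/10952 ≈ 0.511.
Interpolate at f ≈ 0.511 with slerp weights a = sin((1−f)δ)/sin δ ≈ 0.753, b = sin(fδ)/sin δ ≈ 0.779.
p = a·p₁ + b·p₂ ≈ (0.363, -0.325, 0.873); φ = arcsin(p_z) ≈ 60.84°, λ = atan2(p_y, p_x) ≈ -41.84°.

≈ 61°N, 42°W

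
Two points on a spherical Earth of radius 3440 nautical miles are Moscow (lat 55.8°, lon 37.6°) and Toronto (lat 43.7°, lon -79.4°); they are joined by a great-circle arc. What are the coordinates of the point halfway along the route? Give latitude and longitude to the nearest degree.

≈ lat 66°, lon -32°

Convert each endpoint to a unit vector on the sphere (x = cos φ cos λ, y = cos φ sin λ, z = sin φ).
The central angle between the endpoints is δ = arccos(p₁·p₂) ≈ 1.173 rad (67.2°).
Interpolate at f = 1/2 with slerp weights a = sin((1−f)δ)/sin δ ≈ 0.600, b = sin(fδ)/sin δ ≈ 0.600.
p = a·p₁ + b·p₂ ≈ (0.347, -0.221, 0.911); φ = arcsin(p_z) ≈ 65.70°, λ = atan2(p_y, p_x) ≈ -32.45°.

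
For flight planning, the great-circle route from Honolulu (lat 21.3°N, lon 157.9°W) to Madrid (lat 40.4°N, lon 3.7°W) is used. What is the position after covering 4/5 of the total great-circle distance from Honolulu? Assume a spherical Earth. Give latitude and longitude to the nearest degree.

Convert each endpoint to a unit vector on the sphere (x = cos φ cos λ, y = cos φ sin λ, z = sin φ).
The central angle between the endpoints is δ = arccos(p₁·p₂) ≈ 1.986 rad (113.8°).
Interpolate at f = 4/5 with slerp weights a = sin((1−f)δ)/sin δ ≈ 0.423, b = sin(fδ)/sin δ ≈ 1.093.
p = a·p₁ + b·p₂ ≈ (0.465, -0.202, 0.862); φ = arcsin(p_z) ≈ 59.51°, λ = atan2(p_y, p_x) ≈ -23.45°.

≈ lat 60°N, lon 23°W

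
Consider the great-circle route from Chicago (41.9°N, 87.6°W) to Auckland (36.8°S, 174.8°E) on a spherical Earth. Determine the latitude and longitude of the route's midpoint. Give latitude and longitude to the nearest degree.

The haversine formula gives a central angle δ ≈ 2.070 rad (118.6°) between the endpoints.
Interpolate at f = 1/2 with slerp weights a = sin((1−f)δ)/sin δ ≈ 0.980, b = sin(fδ)/sin δ ≈ 0.980.
p = a·p₁ + b·p₂ ≈ (-0.751, -0.657, 0.067); φ = arcsin(p_z) ≈ 3.86°, λ = atan2(p_y, p_x) ≈ -138.79°.

≈ (4°N, 139°W)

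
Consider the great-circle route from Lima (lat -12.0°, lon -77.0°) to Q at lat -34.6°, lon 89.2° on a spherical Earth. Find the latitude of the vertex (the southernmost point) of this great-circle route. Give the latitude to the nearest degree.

The great circle lies in the plane with unit normal n̂ = (p₁ × p₂)/|p₁ × p₂|.
Here n̂_z ≈ +0.257; the vertex latitude is φ_max = arccos|n̂_z| ≈ 75.1°.
Check via Clairaut: cos φ_max = |cos φ₁| · sin C = cos(12.0°)·sin(164.8°) ≈ 0.257, again giving ≈ 75.1°.

≈ -75°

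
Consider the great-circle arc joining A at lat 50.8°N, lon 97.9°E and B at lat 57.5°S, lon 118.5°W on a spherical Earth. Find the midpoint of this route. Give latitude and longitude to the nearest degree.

≈ lat 10°S, lon 156°E

Write both endpoints as unit vectors p₁, p₂ with components (cos φ cos λ, cos φ sin λ, sin φ).
The central angle between the endpoints is δ = arccos(p₁·p₂) ≈ 2.757 rad (158.0°).
Interpolate at f = 1/2 with slerp weights a = sin((1−f)δ)/sin δ ≈ 2.616, b = sin(fδ)/sin δ ≈ 2.616.
p = a·p₁ + b·p₂ ≈ (-0.898, 0.402, -0.179); φ = arcsin(p_z) ≈ -10.31°, λ = atan2(p_y, p_x) ≈ 155.86°.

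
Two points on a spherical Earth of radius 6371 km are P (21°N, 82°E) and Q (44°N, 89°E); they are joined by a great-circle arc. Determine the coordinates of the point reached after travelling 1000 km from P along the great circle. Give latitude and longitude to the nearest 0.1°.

Write both endpoints as unit vectors p₁, p₂ with components (cos φ cos λ, cos φ sin λ, sin φ).
The central angle between the endpoints is δ = arccos(p₁·p₂) ≈ 0.414 rad (23.7°). The total great-circle distance is δ·R ≈ 0.414 × 6371 ≈ 2638 km, so the target fraction is f = 1000/2638 ≈ 0.379.
Interpolate at f ≈ 0.379 with slerp weights a = sin((1−f)δ)/sin δ ≈ 0.632, b = sin(fδ)/sin δ ≈ 0.389.
p = a·p₁ + b·p₂ ≈ (0.087, 0.864, 0.496); φ = arcsin(p_z) ≈ 29.76°, λ = atan2(p_y, p_x) ≈ 84.25°.

≈ (29.8°N, 84.2°E)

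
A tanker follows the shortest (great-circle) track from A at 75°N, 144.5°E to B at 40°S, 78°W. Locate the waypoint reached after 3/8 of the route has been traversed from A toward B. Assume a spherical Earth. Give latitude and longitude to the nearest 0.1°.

≈ 45.2°N, 100.7°W

From cos δ = sin φ₁ sin φ₂ + cos φ₁ cos φ₂ cos Δλ, the central angle is δ ≈ 2.445 rad (140.1°).
Interpolate at f = 3/8 with slerp weights a = sin((1−f)δ)/sin δ ≈ 1.557, b = sin(fδ)/sin δ ≈ 1.237.
p = a·p₁ + b·p₂ ≈ (-0.131, -0.693, 0.709); φ = arcsin(p_z) ≈ 45.15°, λ = atan2(p_y, p_x) ≈ -100.71°.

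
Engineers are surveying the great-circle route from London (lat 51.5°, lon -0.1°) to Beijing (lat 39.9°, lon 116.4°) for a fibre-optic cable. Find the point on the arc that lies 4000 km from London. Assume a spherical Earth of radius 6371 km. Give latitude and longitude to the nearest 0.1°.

≈ lat 62.6°, lon 66.4°

Convert each endpoint to a unit vector on the sphere (x = cos φ cos λ, y = cos φ sin λ, z = sin φ).
The central angle between the endpoints is δ = arccos(p₁·p₂) ≈ 1.278 rad (73.2°). The total great-circle distance is δ·R ≈ 1.278 × 6371 ≈ 8140 km, so the target fraction is f = 4000/8140 ≈ 0.491.
Interpolate at f ≈ 0.491 with slerp weights a = sin((1−f)δ)/sin δ ≈ 0.632, b = sin(fδ)/sin δ ≈ 0.614.
p = a·p₁ + b·p₂ ≈ (0.184, 0.421, 0.888); φ = arcsin(p_z) ≈ 62.65°, λ = atan2(p_y, p_x) ≈ 66.37°.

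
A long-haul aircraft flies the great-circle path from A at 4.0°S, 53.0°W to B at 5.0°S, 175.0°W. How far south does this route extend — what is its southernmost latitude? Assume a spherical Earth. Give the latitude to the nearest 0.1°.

≈ 9.2°S

The great circle lies in the plane with unit normal n̂ = (p₁ × p₂)/|p₁ × p₂|.
Here n̂_z ≈ -0.987; the vertex latitude is φ_max = arccos|n̂_z| ≈ 9.2°.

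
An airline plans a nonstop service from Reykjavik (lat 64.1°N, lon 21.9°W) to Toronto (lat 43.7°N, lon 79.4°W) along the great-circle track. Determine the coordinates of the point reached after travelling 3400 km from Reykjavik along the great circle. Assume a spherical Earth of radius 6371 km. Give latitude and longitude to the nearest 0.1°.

The haversine formula gives a central angle δ ≈ 0.658 rad (37.7°) between the endpoints. The total great-circle distance is δ·R ≈ 0.658 × 6371 ≈ 4193 km, so the target fraction is f = 3400/4193 ≈ 0.811.
Interpolate at f ≈ 0.811 with slerp weights a = sin((1−f)δ)/sin δ ≈ 0.203, b = sin(fδ)/sin δ ≈ 0.832.
p = a·p₁ + b·p₂ ≈ (0.193, -0.624, 0.757); φ = arcsin(p_z) ≈ 49.21°, λ = atan2(p_y, p_x) ≈ -72.83°.

≈ lat 49.2°N, lon 72.8°W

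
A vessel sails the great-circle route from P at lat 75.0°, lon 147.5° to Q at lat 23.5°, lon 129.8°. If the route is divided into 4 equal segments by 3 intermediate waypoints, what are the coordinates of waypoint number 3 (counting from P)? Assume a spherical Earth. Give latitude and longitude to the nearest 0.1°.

Convert each endpoint to a unit vector on the sphere (x = cos φ cos λ, y = cos φ sin λ, z = sin φ).
The central angle between the endpoints is δ = arccos(p₁·p₂) ≈ 0.913 rad (52.3°).
Interpolate at f = 3/4 with slerp weights a = sin((1−f)δ)/sin δ ≈ 0.286, b = sin(fδ)/sin δ ≈ 0.799.
p = a·p₁ + b·p₂ ≈ (-0.532, 0.603, 0.595); φ = arcsin(p_z) ≈ 36.51°, λ = atan2(p_y, p_x) ≈ 131.40°.

≈ lat 36.5°, lon 131.4°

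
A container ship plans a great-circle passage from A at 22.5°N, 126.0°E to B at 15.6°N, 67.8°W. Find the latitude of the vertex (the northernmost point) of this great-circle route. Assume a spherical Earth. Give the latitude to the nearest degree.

≈ 71°N

The great circle lies in the plane with unit normal n̂ = (p₁ × p₂)/|p₁ × p₂|.
Here n̂_z ≈ +0.327; the vertex latitude is φ_max = arccos|n̂_z| ≈ 70.9°.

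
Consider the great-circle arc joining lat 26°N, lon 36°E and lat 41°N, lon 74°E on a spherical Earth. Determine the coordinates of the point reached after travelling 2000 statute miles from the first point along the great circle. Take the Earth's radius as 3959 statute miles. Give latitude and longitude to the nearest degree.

The haversine formula gives a central angle δ ≈ 0.606 rad (34.7°) between the endpoints. The total great-circle distance is δ·R ≈ 0.606 × 3959 ≈ 2398 mi, so the target fraction is f = 2000/2398 ≈ 0.834.
Interpolate at f ≈ 0.834 with slerp weights a = sin((1−f)δ)/sin δ ≈ 0.176, b = sin(fδ)/sin δ ≈ 0.850.
p = a·p₁ + b·p₂ ≈ (0.305, 0.710, 0.635); φ = arcsin(p_z) ≈ 39.42°, λ = atan2(p_y, p_x) ≈ 66.75°.

≈ lat 39°N, lon 67°E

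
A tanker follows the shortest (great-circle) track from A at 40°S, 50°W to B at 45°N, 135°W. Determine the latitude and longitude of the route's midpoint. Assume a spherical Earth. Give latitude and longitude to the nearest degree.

≈ 3°N, 90°W

Write both endpoints as unit vectors p₁, p₂ with components (cos φ cos λ, cos φ sin λ, sin φ).
The central angle between the endpoints is δ = arccos(p₁·p₂) ≈ 1.990 rad (114.0°).
Interpolate at f = 1/2 with slerp weights a = sin((1−f)δ)/sin δ ≈ 0.918, b = sin(fδ)/sin δ ≈ 0.918.
p = a·p₁ + b·p₂ ≈ (-0.007, -0.998, 0.059); φ = arcsin(p_z) ≈ 3.39°, λ = atan2(p_y, p_x) ≈ -90.40°.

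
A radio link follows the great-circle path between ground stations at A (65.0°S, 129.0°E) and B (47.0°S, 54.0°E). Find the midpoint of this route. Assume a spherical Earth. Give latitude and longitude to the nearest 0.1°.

Convert each endpoint to a unit vector on the sphere (x = cos φ cos λ, y = cos φ sin λ, z = sin φ).
The central angle between the endpoints is δ = arccos(p₁·p₂) ≈ 0.742 rad (42.5°).
Interpolate at f = 1/2 with slerp weights a = sin((1−f)δ)/sin δ ≈ 0.536, b = sin(fδ)/sin δ ≈ 0.536.
p = a·p₁ + b·p₂ ≈ (0.072, 0.472, -0.879); φ = arcsin(p_z) ≈ -61.47°, λ = atan2(p_y, p_x) ≈ 81.29°.

≈ (61.5°S, 81.3°E)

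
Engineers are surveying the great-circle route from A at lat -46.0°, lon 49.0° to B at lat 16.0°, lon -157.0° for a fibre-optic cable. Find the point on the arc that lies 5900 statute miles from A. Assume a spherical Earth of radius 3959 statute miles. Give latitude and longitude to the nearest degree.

Write both endpoints as unit vectors p₁, p₂ with components (cos φ cos λ, cos φ sin λ, sin φ).
The central angle between the endpoints is δ = arccos(p₁·p₂) ≈ 2.496 rad (143.0°). The total great-circle distance is δ·R ≈ 2.496 × 3959 ≈ 9880 mi, so the target fraction is f = 5900/9880 ≈ 0.597.
Interpolate at f ≈ 0.597 with slerp weights a = sin((1−f)δ)/sin δ ≈ 1.402, b = sin(fδ)/sin δ ≈ 1.656.
p = a·p₁ + b·p₂ ≈ (-0.826, 0.113, -0.552); φ = arcsin(p_z) ≈ -33.53°, λ = atan2(p_y, p_x) ≈ 172.18°.

≈ lat -34°, lon 172°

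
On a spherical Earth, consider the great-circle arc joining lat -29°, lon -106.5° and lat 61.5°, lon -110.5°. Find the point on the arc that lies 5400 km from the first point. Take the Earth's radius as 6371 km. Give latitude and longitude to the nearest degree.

≈ lat 20°, lon -108°

Convert each endpoint to a unit vector on the sphere (x = cos φ cos λ, y = cos φ sin λ, z = sin φ).
The central angle between the endpoints is δ = arccos(p₁·p₂) ≈ 1.581 rad (90.6°). The total great-circle distance is δ·R ≈ 1.581 × 6371 ≈ 10070 km, so the target fraction is f = 5400/10070 ≈ 0.536.
Interpolate at f ≈ 0.536 with slerp weights a = sin((1−f)δ)/sin δ ≈ 0.669, b = sin(fδ)/sin δ ≈ 0.750.
p = a·p₁ + b·p₂ ≈ (-0.291, -0.896, 0.334); φ = arcsin(p_z) ≈ 19.54°, λ = atan2(p_y, p_x) ≈ -108.02°.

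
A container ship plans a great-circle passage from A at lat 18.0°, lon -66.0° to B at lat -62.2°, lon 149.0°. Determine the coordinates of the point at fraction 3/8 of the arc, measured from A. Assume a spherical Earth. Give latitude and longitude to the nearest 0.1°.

From cos δ = sin φ₁ sin φ₂ + cos φ₁ cos φ₂ cos Δλ, the central angle is δ ≈ 2.261 rad (129.5°).
Interpolate at f = 3/8 with slerp weights a = sin((1−f)δ)/sin δ ≈ 1.281, b = sin(fδ)/sin δ ≈ 0.972.
p = a·p₁ + b·p₂ ≈ (0.107, -0.879, -0.464); φ = arcsin(p_z) ≈ -27.67°, λ = atan2(p_y, p_x) ≈ -83.08°.

≈ lat -27.7°, lon -83.1°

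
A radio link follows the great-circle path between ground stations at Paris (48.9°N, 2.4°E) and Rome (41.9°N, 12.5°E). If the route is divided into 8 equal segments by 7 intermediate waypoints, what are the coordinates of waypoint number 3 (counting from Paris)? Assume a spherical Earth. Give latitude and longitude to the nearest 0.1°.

Write both endpoints as unit vectors p₁, p₂ with components (cos φ cos λ, cos φ sin λ, sin φ).
The central angle between the endpoints is δ = arccos(p₁·p₂) ≈ 0.174 rad (9.9°).
Interpolate at f = 3/8 with slerp weights a = sin((1−f)δ)/sin δ ≈ 0.627, b = sin(fδ)/sin δ ≈ 0.377.
p = a·p₁ + b·p₂ ≈ (0.685, 0.078, 0.724); φ = arcsin(p_z) ≈ 46.38°, λ = atan2(p_y, p_x) ≈ 6.49°.

≈ 46.4°N, 6.5°E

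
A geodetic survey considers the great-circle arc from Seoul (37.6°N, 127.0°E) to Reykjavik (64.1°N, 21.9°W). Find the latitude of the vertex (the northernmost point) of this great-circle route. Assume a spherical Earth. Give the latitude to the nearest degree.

The great circle lies in the plane with unit normal n̂ = (p₁ × p₂)/|p₁ × p₂|.
Here n̂_z ≈ -0.185; the vertex latitude is φ_max = arccos|n̂_z| ≈ 79.4°.
Check via Clairaut: cos φ_max = |cos φ₁| · sin C = cos(37.6°)·sin(13.5°) ≈ 0.185, again giving ≈ 79.4°.

≈ 79°N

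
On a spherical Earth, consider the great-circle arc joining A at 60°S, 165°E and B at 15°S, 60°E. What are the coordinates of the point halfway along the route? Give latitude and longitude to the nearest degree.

The haversine formula gives a central angle δ ≈ 1.471 rad (84.3°) between the endpoints.
Interpolate at f = 1/2 with slerp weights a = sin((1−f)δ)/sin δ ≈ 0.674, b = sin(fδ)/sin δ ≈ 0.674.
p = a·p₁ + b·p₂ ≈ (0.000, 0.651, -0.759); φ = arcsin(p_z) ≈ -49.35°, λ = atan2(p_y, p_x) ≈ 90.00°.

≈ 49°S, 90°E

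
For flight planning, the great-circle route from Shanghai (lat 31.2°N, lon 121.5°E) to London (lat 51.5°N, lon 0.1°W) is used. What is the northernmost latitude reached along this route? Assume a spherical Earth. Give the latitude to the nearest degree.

≈ 63°N

The great circle lies in the plane with unit normal n̂ = (p₁ × p₂)/|p₁ × p₂|.
Here n̂_z ≈ -0.457; the vertex latitude is φ_max = arccos|n̂_z| ≈ 62.8°.
Check via Clairaut: cos φ_max = |cos φ₁| · sin C = cos(31.2°)·sin(32.3°) ≈ 0.457, again giving ≈ 62.8°.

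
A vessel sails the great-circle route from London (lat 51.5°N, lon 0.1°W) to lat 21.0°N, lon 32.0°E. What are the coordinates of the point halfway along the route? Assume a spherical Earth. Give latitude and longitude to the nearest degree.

≈ lat 37°N, lon 19°E

The haversine formula gives a central angle δ ≈ 0.688 rad (39.4°) between the endpoints.
Interpolate at f = 1/2 with slerp weights a = sin((1−f)δ)/sin δ ≈ 0.531, b = sin(fδ)/sin δ ≈ 0.531.
p = a·p₁ + b·p₂ ≈ (0.751, 0.262, 0.606); φ = arcsin(p_z) ≈ 37.30°, λ = atan2(p_y, p_x) ≈ 19.24°.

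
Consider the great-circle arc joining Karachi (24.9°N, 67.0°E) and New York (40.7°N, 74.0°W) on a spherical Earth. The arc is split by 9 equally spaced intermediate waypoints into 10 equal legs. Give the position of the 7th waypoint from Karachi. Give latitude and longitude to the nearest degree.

Write both endpoints as unit vectors p₁, p₂ with components (cos φ cos λ, cos φ sin λ, sin φ).
The central angle between the endpoints is δ = arccos(p₁·p₂) ≈ 1.834 rad (105.1°).
Interpolate at f = 7/10 with slerp weights a = sin((1−f)δ)/sin δ ≈ 0.541, b = sin(fδ)/sin δ ≈ 0.993.
p = a·p₁ + b·p₂ ≈ (0.399, -0.272, 0.876); φ = arcsin(p_z) ≈ 61.11°, λ = atan2(p_y, p_x) ≈ -34.23°.

≈ (61°N, 34°W)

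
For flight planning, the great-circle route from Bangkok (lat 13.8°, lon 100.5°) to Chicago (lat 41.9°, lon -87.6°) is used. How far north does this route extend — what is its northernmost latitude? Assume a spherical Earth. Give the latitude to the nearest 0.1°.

≈ 83.0°

The great circle lies in the plane with unit normal n̂ = (p₁ × p₂)/|p₁ × p₂|.
Here n̂_z ≈ +0.123; the vertex latitude is φ_max = arccos|n̂_z| ≈ 83.0°.
Check via Clairaut: cos φ_max = |cos φ₁| · sin C = cos(13.8°)·sin(7.3°) ≈ 0.123, again giving ≈ 83.0°.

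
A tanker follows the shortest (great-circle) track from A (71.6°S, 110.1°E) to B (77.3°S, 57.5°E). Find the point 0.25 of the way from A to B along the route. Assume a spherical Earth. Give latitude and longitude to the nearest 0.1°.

≈ (74.0°S, 100.9°E)

Write both endpoints as unit vectors p₁, p₂ with components (cos φ cos λ, cos φ sin λ, sin φ).
The central angle between the endpoints is δ = arccos(p₁·p₂) ≈ 0.254 rad (14.6°).
Interpolate at f = 0.25 with slerp weights a = sin((1−f)δ)/sin δ ≈ 0.754, b = sin(fδ)/sin δ ≈ 0.253.
p = a·p₁ + b·p₂ ≈ (-0.052, 0.270, -0.961); φ = arcsin(p_z) ≈ -74.03°, λ = atan2(p_y, p_x) ≈ 100.88°.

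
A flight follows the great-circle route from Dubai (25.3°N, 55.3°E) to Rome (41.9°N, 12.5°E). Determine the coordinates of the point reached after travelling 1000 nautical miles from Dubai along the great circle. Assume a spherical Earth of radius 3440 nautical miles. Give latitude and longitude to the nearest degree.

≈ 34°N, 39°E

From cos δ = sin φ₁ sin φ₂ + cos φ₁ cos φ₂ cos Δλ, the central angle is δ ≈ 0.677 rad (38.8°). The total great-circle distance is δ·R ≈ 0.677 × 3440 ≈ 2331 nmi, so the target fraction is f = 1000/2331 ≈ 0.429.
Interpolate at f ≈ 0.429 with slerp weights a = sin((1−f)δ)/sin δ ≈ 0.602, b = sin(fδ)/sin δ ≈ 0.457.
p = a·p₁ + b·p₂ ≈ (0.642, 0.521, 0.563); φ = arcsin(p_z) ≈ 34.23°, λ = atan2(p_y, p_x) ≈ 39.06°.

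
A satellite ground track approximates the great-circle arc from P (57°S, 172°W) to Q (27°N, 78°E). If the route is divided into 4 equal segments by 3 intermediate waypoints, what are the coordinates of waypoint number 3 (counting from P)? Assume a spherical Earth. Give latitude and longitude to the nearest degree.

≈ (2°N, 96°E)

From cos δ = sin φ₁ sin φ₂ + cos φ₁ cos φ₂ cos Δλ, the central angle is δ ≈ 2.149 rad (123.1°).
Interpolate at f = 3/4 with slerp weights a = sin((1−f)δ)/sin δ ≈ 0.611, b = sin(fδ)/sin δ ≈ 1.193.
p = a·p₁ + b·p₂ ≈ (-0.109, 0.994, 0.029); φ = arcsin(p_z) ≈ 1.67°, λ = atan2(p_y, p_x) ≈ 96.24°.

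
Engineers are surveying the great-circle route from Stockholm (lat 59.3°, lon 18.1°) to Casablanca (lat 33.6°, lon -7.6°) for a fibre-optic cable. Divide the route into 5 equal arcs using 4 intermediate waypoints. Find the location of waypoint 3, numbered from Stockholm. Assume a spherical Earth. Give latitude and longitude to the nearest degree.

Write both endpoints as unit vectors p₁, p₂ with components (cos φ cos λ, cos φ sin λ, sin φ).
The central angle between the endpoints is δ = arccos(p₁·p₂) ≈ 0.537 rad (30.8°).
Interpolate at f = 3/5 with slerp weights a = sin((1−f)δ)/sin δ ≈ 0.417, b = sin(fδ)/sin δ ≈ 0.619.
p = a·p₁ + b·p₂ ≈ (0.713, -0.002, 0.701); φ = arcsin(p_z) ≈ 44.50°, λ = atan2(p_y, p_x) ≈ -0.17°.

≈ lat 44°, lon 0°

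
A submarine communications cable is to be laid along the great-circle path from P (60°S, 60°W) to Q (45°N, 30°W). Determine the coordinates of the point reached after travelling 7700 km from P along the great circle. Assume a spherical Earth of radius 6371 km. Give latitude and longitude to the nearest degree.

Write both endpoints as unit vectors p₁, p₂ with components (cos φ cos λ, cos φ sin λ, sin φ).
The central angle between the endpoints is δ = arccos(p₁·p₂) ≈ 1.882 rad (107.8°). The total great-circle distance is δ·R ≈ 1.882 × 6371 ≈ 11990 km, so the target fraction is f = 7700/11990 ≈ 0.642.
Interpolate at f ≈ 0.642 with slerp weights a = sin((1−f)δ)/sin δ ≈ 0.655, b = sin(fδ)/sin δ ≈ 0.982.
p = a·p₁ + b·p₂ ≈ (0.765, -0.631, 0.127); φ = arcsin(p_z) ≈ 7.31°, λ = atan2(p_y, p_x) ≈ -39.50°.

≈ (7°N, 40°W)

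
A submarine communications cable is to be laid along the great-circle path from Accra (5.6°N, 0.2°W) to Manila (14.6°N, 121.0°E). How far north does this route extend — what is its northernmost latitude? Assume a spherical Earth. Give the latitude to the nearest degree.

The great circle lies in the plane with unit normal n̂ = (p₁ × p₂)/|p₁ × p₂|.
Here n̂_z ≈ +0.936; the vertex latitude is φ_max = arccos|n̂_z| ≈ 20.7°.

≈ 21°N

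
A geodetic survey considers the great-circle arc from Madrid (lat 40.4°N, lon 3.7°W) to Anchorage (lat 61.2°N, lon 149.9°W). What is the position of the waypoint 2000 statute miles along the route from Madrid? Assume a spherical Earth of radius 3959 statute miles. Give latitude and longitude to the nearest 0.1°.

≈ lat 67.1°N, lon 23.9°W

From cos δ = sin φ₁ sin φ₂ + cos φ₁ cos φ₂ cos Δλ, the central angle is δ ≈ 1.305 rad (74.7°). The total great-circle distance is δ·R ≈ 1.305 × 3959 ≈ 5165 mi, so the target fraction is f = 2000/5165 ≈ 0.387.
Interpolate at f ≈ 0.387 with slerp weights a = sin((1−f)δ)/sin δ ≈ 0.743, b = sin(fδ)/sin δ ≈ 0.502.
p = a·p₁ + b·p₂ ≈ (0.356, -0.158, 0.921); φ = arcsin(p_z) ≈ 67.10°, λ = atan2(p_y, p_x) ≈ -23.92°.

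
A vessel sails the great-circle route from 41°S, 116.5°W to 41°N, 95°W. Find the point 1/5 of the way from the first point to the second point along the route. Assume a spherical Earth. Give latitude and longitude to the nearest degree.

≈ 25°S, 111°W

Convert each endpoint to a unit vector on the sphere (x = cos φ cos λ, y = cos φ sin λ, z = sin φ).
The central angle between the endpoints is δ = arccos(p₁·p₂) ≈ 1.471 rad (84.3°).
Interpolate at f = 1/5 with slerp weights a = sin((1−f)δ)/sin δ ≈ 0.928, b = sin(fδ)/sin δ ≈ 0.291.
p = a·p₁ + b·p₂ ≈ (-0.332, -0.846, -0.418); φ = arcsin(p_z) ≈ -24.69°, λ = atan2(p_y, p_x) ≈ -111.41°.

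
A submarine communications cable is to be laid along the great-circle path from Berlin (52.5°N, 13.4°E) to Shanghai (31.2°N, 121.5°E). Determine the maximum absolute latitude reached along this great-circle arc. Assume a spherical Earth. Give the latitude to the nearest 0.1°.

≈ 59.3°N

The great circle lies in the plane with unit normal n̂ = (p₁ × p₂)/|p₁ × p₂|.
Here n̂_z ≈ +0.511; the vertex latitude is φ_max = arccos|n̂_z| ≈ 59.3°.
Check via Clairaut: cos φ_max = |cos φ₁| · sin C = cos(52.5°)·sin(57.1°) ≈ 0.511, again giving ≈ 59.3°.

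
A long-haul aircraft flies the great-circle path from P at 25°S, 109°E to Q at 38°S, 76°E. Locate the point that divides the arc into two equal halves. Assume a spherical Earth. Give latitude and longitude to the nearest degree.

≈ 33°S, 94°E

Write both endpoints as unit vectors p₁, p₂ with components (cos φ cos λ, cos φ sin λ, sin φ).
The central angle between the endpoints is δ = arccos(p₁·p₂) ≈ 0.537 rad (30.8°).
Interpolate at f = 1/2 with slerp weights a = sin((1−f)δ)/sin δ ≈ 0.519, b = sin(fδ)/sin δ ≈ 0.519.
p = a·p₁ + b·p₂ ≈ (-0.054, 0.841, -0.538); φ = arcsin(p_z) ≈ -32.58°, λ = atan2(p_y, p_x) ≈ 93.68°.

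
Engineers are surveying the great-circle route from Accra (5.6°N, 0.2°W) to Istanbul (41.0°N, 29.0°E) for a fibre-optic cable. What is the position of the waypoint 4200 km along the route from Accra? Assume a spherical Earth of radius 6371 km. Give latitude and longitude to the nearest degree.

≈ 36°N, 24°E

The haversine formula gives a central angle δ ≈ 0.767 rad (44.0°) between the endpoints. The total great-circle distance is δ·R ≈ 0.767 × 6371 ≈ 4889 km, so the target fraction is f = 4200/4889 ≈ 0.859.
Interpolate at f ≈ 0.859 with slerp weights a = sin((1−f)δ)/sin δ ≈ 0.156, b = sin(fδ)/sin δ ≈ 0.882.
p = a·p₁ + b·p₂ ≈ (0.737, 0.322, 0.594); φ = arcsin(p_z) ≈ 36.44°, λ = atan2(p_y, p_x) ≈ 23.61°.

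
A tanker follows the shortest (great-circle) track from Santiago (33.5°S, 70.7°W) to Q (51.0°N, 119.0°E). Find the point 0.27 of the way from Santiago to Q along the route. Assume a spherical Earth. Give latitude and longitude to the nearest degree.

≈ (8°N, 84°W)

Write both endpoints as unit vectors p₁, p₂ with components (cos φ cos λ, cos φ sin λ, sin φ).
The central angle between the endpoints is δ = arccos(p₁·p₂) ≈ 2.812 rad (161.1°).
Interpolate at f = 0.27 with slerp weights a = sin((1−f)δ)/sin δ ≈ 2.739, b = sin(fδ)/sin δ ≈ 2.128.
p = a·p₁ + b·p₂ ≈ (0.106, -0.984, 0.142); φ = arcsin(p_z) ≈ 8.16°, λ = atan2(p_y, p_x) ≈ -83.87°.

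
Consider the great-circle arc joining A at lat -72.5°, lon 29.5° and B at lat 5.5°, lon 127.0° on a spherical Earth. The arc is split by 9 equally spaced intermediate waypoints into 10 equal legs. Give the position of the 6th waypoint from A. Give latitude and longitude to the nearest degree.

The haversine formula gives a central angle δ ≈ 1.702 rad (97.5°) between the endpoints.
Interpolate at f = 6/10 with slerp weights a = sin((1−f)δ)/sin δ ≈ 0.635, b = sin(fδ)/sin δ ≈ 0.860.
p = a·p₁ + b·p₂ ≈ (-0.349, 0.778, -0.523); φ = arcsin(p_z) ≈ -31.53°, λ = atan2(p_y, p_x) ≈ 114.17°.

≈ lat -32°, lon 114°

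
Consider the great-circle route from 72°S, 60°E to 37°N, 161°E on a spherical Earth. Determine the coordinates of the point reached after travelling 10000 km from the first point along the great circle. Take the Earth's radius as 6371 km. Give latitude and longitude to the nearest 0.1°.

The haversine formula gives a central angle δ ≈ 2.239 rad (128.3°) between the endpoints. The total great-circle distance is δ·R ≈ 2.239 × 6371 ≈ 14264 km, so the target fraction is f = 10000/14264 ≈ 0.701.
Interpolate at f ≈ 0.701 with slerp weights a = sin((1−f)δ)/sin δ ≈ 0.790, b = sin(fδ)/sin δ ≈ 1.274.
p = a·p₁ + b·p₂ ≈ (-0.840, 0.543, 0.015); φ = arcsin(p_z) ≈ 0.86°, λ = atan2(p_y, p_x) ≈ 147.13°.

≈ 0.9°N, 147.1°E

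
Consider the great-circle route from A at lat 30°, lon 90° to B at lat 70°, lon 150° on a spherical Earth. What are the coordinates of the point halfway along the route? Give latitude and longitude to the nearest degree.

Write both endpoints as unit vectors p₁, p₂ with components (cos φ cos λ, cos φ sin λ, sin φ).
The central angle between the endpoints is δ = arccos(p₁·p₂) ≈ 0.905 rad (51.8°).
Interpolate at f = 1/2 with slerp weights a = sin((1−f)δ)/sin δ ≈ 0.556, b = sin(fδ)/sin δ ≈ 0.556.
p = a·p₁ + b·p₂ ≈ (-0.165, 0.576, 0.800); φ = arcsin(p_z) ≈ 53.16°, λ = atan2(p_y, p_x) ≈ 105.94°.

≈ lat 53°, lon 106°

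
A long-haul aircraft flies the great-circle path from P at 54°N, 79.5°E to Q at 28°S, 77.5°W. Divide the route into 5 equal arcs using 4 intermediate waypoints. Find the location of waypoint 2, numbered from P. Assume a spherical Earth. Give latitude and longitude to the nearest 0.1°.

Convert each endpoint to a unit vector on the sphere (x = cos φ cos λ, y = cos φ sin λ, z = sin φ).
The central angle between the endpoints is δ = arccos(p₁·p₂) ≈ 2.601 rad (149.0°).
Interpolate at f = 2/5 with slerp weights a = sin((1−f)δ)/sin δ ≈ 1.944, b = sin(fδ)/sin δ ≈ 1.677.
p = a·p₁ + b·p₂ ≈ (0.529, -0.322, 0.785); φ = arcsin(p_z) ≈ 51.75°, λ = atan2(p_y, p_x) ≈ -31.35°.

≈ 51.7°N, 31.4°W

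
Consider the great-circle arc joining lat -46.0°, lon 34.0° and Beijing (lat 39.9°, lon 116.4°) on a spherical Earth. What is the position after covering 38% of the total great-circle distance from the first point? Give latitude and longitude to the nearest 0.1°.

≈ lat -15.1°, lon 69.7°

From cos δ = sin φ₁ sin φ₂ + cos φ₁ cos φ₂ cos Δλ, the central angle is δ ≈ 1.972 rad (113.0°).
Interpolate at f = 0.38 with slerp weights a = sin((1−f)δ)/sin δ ≈ 1.021, b = sin(fδ)/sin δ ≈ 0.740.
p = a·p₁ + b·p₂ ≈ (0.336, 0.905, -0.260); φ = arcsin(p_z) ≈ -15.07°, λ = atan2(p_y, p_x) ≈ 69.66°.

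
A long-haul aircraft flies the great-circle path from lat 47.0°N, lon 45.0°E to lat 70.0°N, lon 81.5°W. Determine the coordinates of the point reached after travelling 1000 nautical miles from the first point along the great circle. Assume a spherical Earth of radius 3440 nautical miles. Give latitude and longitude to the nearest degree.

≈ lat 62°N, lon 33°E

Write both endpoints as unit vectors p₁, p₂ with components (cos φ cos λ, cos φ sin λ, sin φ).
The central angle between the endpoints is δ = arccos(p₁·p₂) ≈ 0.990 rad (56.7°). The total great-circle distance is δ·R ≈ 0.990 × 3440 ≈ 3406 nmi, so the target fraction is f = 1000/3406 ≈ 0.294.
Interpolate at f ≈ 0.294 with slerp weights a = sin((1−f)δ)/sin δ ≈ 0.770, b = sin(fδ)/sin δ ≈ 0.343.
p = a·p₁ + b·p₂ ≈ (0.389, 0.255, 0.885); φ = arcsin(p_z) ≈ 62.29°, λ = atan2(p_y, p_x) ≈ 33.31°.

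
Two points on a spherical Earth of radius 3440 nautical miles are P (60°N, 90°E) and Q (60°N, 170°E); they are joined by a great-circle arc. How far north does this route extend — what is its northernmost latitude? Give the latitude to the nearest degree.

The great circle lies in the plane with unit normal n̂ = (p₁ × p₂)/|p₁ × p₂|.
Here n̂_z ≈ +0.404; the vertex latitude is φ_max = arccos|n̂_z| ≈ 66.1°.
Check via Clairaut: cos φ_max = |cos φ₁| · sin C = cos(60.0°)·sin(54.0°) ≈ 0.404, again giving ≈ 66.1°.

≈ 66°N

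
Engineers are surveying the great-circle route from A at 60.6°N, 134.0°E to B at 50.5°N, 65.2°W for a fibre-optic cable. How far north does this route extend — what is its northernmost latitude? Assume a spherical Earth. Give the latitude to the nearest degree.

The great circle lies in the plane with unit normal n̂ = (p₁ × p₂)/|p₁ × p₂|.
Here n̂_z ≈ +0.111; the vertex latitude is φ_max = arccos|n̂_z| ≈ 83.6°.
Check via Clairaut: cos φ_max = |cos φ₁| · sin C = cos(60.6°)·sin(13.1°) ≈ 0.111, again giving ≈ 83.6°.

≈ 84°N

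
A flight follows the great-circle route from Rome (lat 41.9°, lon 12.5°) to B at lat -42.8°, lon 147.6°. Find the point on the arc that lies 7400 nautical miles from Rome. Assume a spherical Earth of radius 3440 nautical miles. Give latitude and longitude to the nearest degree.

≈ lat -33°, lon 120°

From cos δ = sin φ₁ sin φ₂ + cos φ₁ cos φ₂ cos Δλ, the central angle is δ ≈ 2.569 rad (147.2°). The total great-circle distance is δ·R ≈ 2.569 × 3440 ≈ 8838 nmi, so the target fraction is f = 7400/8838 ≈ 0.837.
Interpolate at f ≈ 0.837 with slerp weights a = sin((1−f)δ)/sin δ ≈ 0.749, b = sin(fδ)/sin δ ≈ 1.544.
p = a·p₁ + b·p₂ ≈ (-0.412, 0.728, -0.548); φ = arcsin(p_z) ≈ -33.26°, λ = atan2(p_y, p_x) ≈ 119.51°.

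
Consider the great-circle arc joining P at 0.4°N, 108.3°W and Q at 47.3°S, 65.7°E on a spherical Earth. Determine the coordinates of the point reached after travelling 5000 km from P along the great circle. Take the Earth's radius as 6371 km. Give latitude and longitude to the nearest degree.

≈ 44°S, 103°W

Convert each endpoint to a unit vector on the sphere (x = cos φ cos λ, y = cos φ sin λ, z = sin φ).
The central angle between the endpoints is δ = arccos(p₁·p₂) ≈ 2.318 rad (132.8°). The total great-circle distance is δ·R ≈ 2.318 × 6371 ≈ 14768 km, so the target fraction is f = 5000/14768 ≈ 0.339.
Interpolate at f ≈ 0.339 with slerp weights a = sin((1−f)δ)/sin δ ≈ 1.362, b = sin(fδ)/sin δ ≈ 0.963.
p = a·p₁ + b·p₂ ≈ (-0.159, -0.698, -0.698); φ = arcsin(p_z) ≈ -44.30°, λ = atan2(p_y, p_x) ≈ -102.82°.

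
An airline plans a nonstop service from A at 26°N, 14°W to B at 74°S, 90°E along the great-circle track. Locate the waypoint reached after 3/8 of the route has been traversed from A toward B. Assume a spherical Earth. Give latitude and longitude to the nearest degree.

The haversine formula gives a central angle δ ≈ 2.073 rad (118.8°) between the endpoints.
Interpolate at f = 3/8 with slerp weights a = sin((1−f)δ)/sin δ ≈ 1.098, b = sin(fδ)/sin δ ≈ 0.800.
p = a·p₁ + b·p₂ ≈ (0.957, -0.018, -0.288); φ = arcsin(p_z) ≈ -16.73°, λ = atan2(p_y, p_x) ≈ -1.09°.

≈ 17°S, 1°W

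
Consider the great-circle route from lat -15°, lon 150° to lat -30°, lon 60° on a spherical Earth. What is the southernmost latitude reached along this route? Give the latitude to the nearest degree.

The great circle lies in the plane with unit normal n̂ = (p₁ × p₂)/|p₁ × p₂|.
Here n̂_z ≈ -0.844; the vertex latitude is φ_max = arccos|n̂_z| ≈ 32.5°.
Check via Clairaut: cos φ_max = |cos φ₁| · sin C = cos(15.0°)·sin(119.1°) ≈ 0.844, again giving ≈ 32.5°.

≈ -32°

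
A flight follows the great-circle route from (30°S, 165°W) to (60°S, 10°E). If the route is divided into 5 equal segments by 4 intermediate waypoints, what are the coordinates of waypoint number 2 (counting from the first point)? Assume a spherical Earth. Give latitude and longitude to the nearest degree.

≈ (66°S, 161°W)

Write both endpoints as unit vectors p₁, p₂ with components (cos φ cos λ, cos φ sin λ, sin φ).
The central angle between the endpoints is δ = arccos(p₁·p₂) ≈ 1.569 rad (89.9°).
Interpolate at f = 2/5 with slerp weights a = sin((1−f)δ)/sin δ ≈ 0.808, b = sin(fδ)/sin δ ≈ 0.587.
p = a·p₁ + b·p₂ ≈ (-0.387, -0.130, -0.913); φ = arcsin(p_z) ≈ -65.89°, λ = atan2(p_y, p_x) ≈ -161.41°.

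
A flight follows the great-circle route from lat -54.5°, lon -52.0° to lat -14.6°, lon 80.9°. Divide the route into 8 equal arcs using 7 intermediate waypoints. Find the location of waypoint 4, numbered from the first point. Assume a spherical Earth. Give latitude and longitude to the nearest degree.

Convert each endpoint to a unit vector on the sphere (x = cos φ cos λ, y = cos φ sin λ, z = sin φ).
The central angle between the endpoints is δ = arccos(p₁·p₂) ≈ 1.749 rad (100.2°).
Interpolate at f = 4/8 with slerp weights a = sin((1−f)δ)/sin δ ≈ 0.780, b = sin(fδ)/sin δ ≈ 0.780.
p = a·p₁ + b·p₂ ≈ (0.398, 0.388, -0.831); φ = arcsin(p_z) ≈ -56.22°, λ = atan2(p_y, p_x) ≈ 44.28°.

≈ lat -56°, lon 44°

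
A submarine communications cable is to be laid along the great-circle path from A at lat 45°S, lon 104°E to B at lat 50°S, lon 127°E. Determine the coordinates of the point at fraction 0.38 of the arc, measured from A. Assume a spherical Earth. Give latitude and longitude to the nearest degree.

Write both endpoints as unit vectors p₁, p₂ with components (cos φ cos λ, cos φ sin λ, sin φ).
The central angle between the endpoints is δ = arccos(p₁·p₂) ≈ 0.284 rad (16.2°).
Interpolate at f = 0.38 with slerp weights a = sin((1−f)δ)/sin δ ≈ 0.625, b = sin(fδ)/sin δ ≈ 0.384.
p = a·p₁ + b·p₂ ≈ (-0.256, 0.626, -0.737); φ = arcsin(p_z) ≈ -47.44°, λ = atan2(p_y, p_x) ≈ 112.21°.

≈ lat 47°S, lon 112°E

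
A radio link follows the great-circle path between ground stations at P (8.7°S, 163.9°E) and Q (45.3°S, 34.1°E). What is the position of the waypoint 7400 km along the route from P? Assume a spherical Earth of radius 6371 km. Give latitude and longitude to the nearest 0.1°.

Convert each endpoint to a unit vector on the sphere (x = cos φ cos λ, y = cos φ sin λ, z = sin φ).
The central angle between the endpoints is δ = arccos(p₁·p₂) ≈ 1.915 rad (109.7°). The total great-circle distance is δ·R ≈ 1.915 × 6371 ≈ 12201 km, so the target fraction is f = 7400/12201 ≈ 0.606.
Interpolate at f ≈ 0.606 with slerp weights a = sin((1−f)δ)/sin δ ≈ 0.727, b = sin(fδ)/sin δ ≈ 0.975.
p = a·p₁ + b·p₂ ≈ (-0.123, 0.584, -0.803); φ = arcsin(p_z) ≈ -53.39°, λ = atan2(p_y, p_x) ≈ 101.88°.

≈ (53.4°S, 101.9°E)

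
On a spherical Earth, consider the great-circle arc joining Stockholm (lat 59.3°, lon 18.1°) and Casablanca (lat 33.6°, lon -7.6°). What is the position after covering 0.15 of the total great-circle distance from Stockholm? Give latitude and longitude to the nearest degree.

Write both endpoints as unit vectors p₁, p₂ with components (cos φ cos λ, cos φ sin λ, sin φ).
The central angle between the endpoints is δ = arccos(p₁·p₂) ≈ 0.537 rad (30.8°).
Interpolate at f = 0.15 with slerp weights a = sin((1−f)δ)/sin δ ≈ 0.862, b = sin(fδ)/sin δ ≈ 0.157.
p = a·p₁ + b·p₂ ≈ (0.548, 0.119, 0.828); φ = arcsin(p_z) ≈ 55.89°, λ = atan2(p_y, p_x) ≈ 12.29°.

≈ lat 56°, lon 12°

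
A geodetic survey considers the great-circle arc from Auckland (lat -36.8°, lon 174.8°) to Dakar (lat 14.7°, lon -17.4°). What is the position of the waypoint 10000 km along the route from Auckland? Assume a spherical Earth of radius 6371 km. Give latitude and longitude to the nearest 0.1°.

Convert each endpoint to a unit vector on the sphere (x = cos φ cos λ, y = cos φ sin λ, z = sin φ).
The central angle between the endpoints is δ = arccos(p₁·p₂) ≈ 2.712 rad (155.4°). The total great-circle distance is δ·R ≈ 2.712 × 6371 ≈ 17277 km, so the target fraction is f = 10000/17277 ≈ 0.579.
Interpolate at f ≈ 0.579 with slerp weights a = sin((1−f)δ)/sin δ ≈ 2.183, b = sin(fδ)/sin δ ≈ 2.400.
p = a·p₁ + b·p₂ ≈ (0.474, -0.536, -0.698); φ = arcsin(p_z) ≈ -44.31°, λ = atan2(p_y, p_x) ≈ -48.47°.

≈ lat -44.3°, lon -48.5°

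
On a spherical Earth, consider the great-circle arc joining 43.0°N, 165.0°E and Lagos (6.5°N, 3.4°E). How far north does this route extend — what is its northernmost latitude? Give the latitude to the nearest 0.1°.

The great circle lies in the plane with unit normal n̂ = (p₁ × p₂)/|p₁ × p₂|.
Here n̂_z ≈ -0.290; the vertex latitude is φ_max = arccos|n̂_z| ≈ 73.1°.
Check via Clairaut: cos φ_max = |cos φ₁| · sin C = cos(43.0°)·sin(23.4°) ≈ 0.290, again giving ≈ 73.1°.

≈ 73.1°N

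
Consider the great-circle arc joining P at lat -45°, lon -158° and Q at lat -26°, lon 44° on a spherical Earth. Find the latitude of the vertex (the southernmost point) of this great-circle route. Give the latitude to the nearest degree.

≈ -76°

The great circle lies in the plane with unit normal n̂ = (p₁ × p₂)/|p₁ × p₂|.
Here n̂_z ≈ -0.248; the vertex latitude is φ_max = arccos|n̂_z| ≈ 75.6°.
Check via Clairaut: cos φ_max = |cos φ₁| · sin C = cos(45.0°)·sin(159.5°) ≈ 0.248, again giving ≈ 75.6°.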